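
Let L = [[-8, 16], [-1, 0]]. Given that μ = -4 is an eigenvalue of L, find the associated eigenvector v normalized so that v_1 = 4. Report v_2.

L + 4I = [[-4, 16], [-1, 4]].
Solving (L + 4I)v = 0 gives the eigenspace spanned by (4, 1).
With v_1 = 4, v = (4, 1), so v_2 = 1.

1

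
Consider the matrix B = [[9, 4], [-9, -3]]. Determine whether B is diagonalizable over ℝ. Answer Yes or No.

Characteristic polynomial: p(λ) = λ^2 - 6λ + 9 = (λ - 3)^2.
λ = 3 has algebraic multiplicity 2; rank(B − 3I) = 1, so geometric multiplicity = 1.
Geometric multiplicity < algebraic multiplicity, so B is not diagonalizable.

No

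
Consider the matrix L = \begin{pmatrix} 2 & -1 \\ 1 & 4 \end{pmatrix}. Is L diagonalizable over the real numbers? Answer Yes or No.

Characteristic polynomial: p(λ) = λ^2 - 6λ + 9 = (λ - 3)^2.
λ = 3 has algebraic multiplicity 2; rank(L − 3I) = 1, so geometric multiplicity = 1.
Geometric multiplicity < algebraic multiplicity, so L is not diagonalizable.

No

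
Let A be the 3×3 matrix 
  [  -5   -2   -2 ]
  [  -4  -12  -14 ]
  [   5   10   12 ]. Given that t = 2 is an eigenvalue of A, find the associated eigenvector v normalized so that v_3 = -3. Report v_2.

3

A − 2I = [[-7, -2, -2], [-4, -14, -14], [5, 10, 10]].
Solving (A − 2I)v = 0 gives the eigenspace spanned by (0, 3, -3).
With v_3 = -3, v = (0, 3, -3), so v_2 = 3.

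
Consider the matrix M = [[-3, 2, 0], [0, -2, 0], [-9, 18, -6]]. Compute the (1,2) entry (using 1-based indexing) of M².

Characteristic polynomial: s^3 + 11s^2 + 36s + 36 = (s + 2)(s + 3)(s + 6), so the eigenvalues are -6, -3, -2.
s=-3: eigenvector (1, 0, -3).
s=-2: eigenvector (2, 1, 0).
s=-6: eigenvector (0, 0, 1).
P = [[1, 2, 0], [0, 1, 0], [-3, 0, 1]], D = diag(-3, -2, -6), P⁻¹ = [[1, -2, 0], [0, 1, 0], [3, -6, 1]].
M² = P·diag(9, 4, 36)·P⁻¹ = [[9, -10, 0], [0, 4, 0], [81, -162, 36]].
The requested entry is -10.

-10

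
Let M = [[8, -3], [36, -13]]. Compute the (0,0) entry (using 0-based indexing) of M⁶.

-12284

Characteristic polynomial: λ^2 + 5λ + 4 = (λ + 1)(λ + 4), so the eigenvalues are -4, -1.
λ=-1: eigenvector (1, 3).
λ=-4: eigenvector (1, 4).
P = [[1, 1], [3, 4]], D = diag(-1, -4), P⁻¹ = [[4, -1], [-3, 1]].
M⁶ = P·diag(1, 4096)·P⁻¹ = [[-12284, 4095], [-49140, 16381]].
The requested entry is -12284.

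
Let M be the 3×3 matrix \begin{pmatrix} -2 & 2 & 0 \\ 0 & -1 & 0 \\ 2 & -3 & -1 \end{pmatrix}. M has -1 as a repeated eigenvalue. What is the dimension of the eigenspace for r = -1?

1

M + 1I = [[-1, 2, 0], [0, 0, 0], [2, -3, 0]].
This matrix has rank 2, so its null space has dimension 3 − 2 = 1.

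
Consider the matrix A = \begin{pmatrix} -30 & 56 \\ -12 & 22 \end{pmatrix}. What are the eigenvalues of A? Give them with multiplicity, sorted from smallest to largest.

Characteristic polynomial: p(t) = t^2 + 8t + 12 = (t + 2)(t + 6).
Roots (with multiplicity): -6, -2.

-6, -2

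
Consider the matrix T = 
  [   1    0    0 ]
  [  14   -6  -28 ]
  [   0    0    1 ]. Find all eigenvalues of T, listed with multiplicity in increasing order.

-6, 1, 1

Characteristic polynomial: p(s) = s^3 + 4s^2 - 11s + 6 = (s - 1)^2(s + 6).
Roots (with multiplicity): -6, 1, 1.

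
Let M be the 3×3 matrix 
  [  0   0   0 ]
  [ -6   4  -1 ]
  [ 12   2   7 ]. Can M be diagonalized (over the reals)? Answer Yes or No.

Characteristic polynomial: p(λ) = λ^3 - 11λ^2 + 30λ = λ(λ - 6)(λ - 5).
All 3 eigenvalues are distinct, so M is diagonalizable.

Yes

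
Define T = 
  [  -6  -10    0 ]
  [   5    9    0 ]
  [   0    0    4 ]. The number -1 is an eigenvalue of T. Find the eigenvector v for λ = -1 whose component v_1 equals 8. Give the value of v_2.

T + 1I = [[-5, -10, 0], [5, 10, 0], [0, 0, 5]].
Solving (T + 1I)v = 0 gives the eigenspace spanned by (8, -4, 0).
With v_1 = 8, v = (8, -4, 0), so v_2 = -4.

-4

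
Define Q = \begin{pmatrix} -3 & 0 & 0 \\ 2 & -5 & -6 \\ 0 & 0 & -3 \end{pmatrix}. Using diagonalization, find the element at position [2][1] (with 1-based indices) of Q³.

98

Characteristic polynomial: s^3 + 11s^2 + 39s + 45 = (s + 3)^2(s + 5), so the eigenvalues are -5, -3, -3.
s=-3: eigenvector (2, -1, 1).
s=-5: eigenvector (0, 1, 0).
s=-3: eigenvector (1, 1, 0).
P = [[2, 0, 1], [-1, 1, 1], [1, 0, 0]], D = diag(-3, -5, -3), P⁻¹ = [[0, 0, 1], [-1, 1, 3], [1, 0, -2]].
Q³ = P·diag(-27, -125, -27)·P⁻¹ = [[-27, 0, 0], [98, -125, -294], [0, 0, -27]].
The requested entry is 98.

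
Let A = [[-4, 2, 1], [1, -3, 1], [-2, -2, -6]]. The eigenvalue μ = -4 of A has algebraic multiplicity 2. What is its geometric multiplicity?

1

A + 4I = [[0, 2, 1], [1, 1, 1], [-2, -2, -2]].
This matrix has rank 2, so its null space has dimension 3 − 2 = 1.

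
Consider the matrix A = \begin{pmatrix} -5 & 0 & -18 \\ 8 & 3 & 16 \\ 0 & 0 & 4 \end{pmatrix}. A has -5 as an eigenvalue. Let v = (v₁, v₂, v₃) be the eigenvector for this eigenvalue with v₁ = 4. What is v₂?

A + 5I = [[0, 0, -18], [8, 8, 16], [0, 0, 9]].
Solving (A + 5I)v = 0 gives the eigenspace spanned by (4, -4, 0).
With v₁ = 4, v = (4, -4, 0), so v₂ = -4.

-4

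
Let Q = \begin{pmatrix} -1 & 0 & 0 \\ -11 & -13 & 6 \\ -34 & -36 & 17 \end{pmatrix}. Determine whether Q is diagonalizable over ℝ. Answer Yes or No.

No

Characteristic polynomial: p(λ) = λ^3 - 3λ^2 - 9λ - 5 = (λ - 5)(λ + 1)^2.
λ = -1 has algebraic multiplicity 2; rank(Q + 1I) = 2, so geometric multiplicity = 1.
Geometric multiplicity < algebraic multiplicity, so Q is not diagonalizable.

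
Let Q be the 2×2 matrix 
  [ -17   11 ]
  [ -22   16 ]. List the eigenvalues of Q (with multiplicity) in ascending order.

-6, 5

Characteristic polynomial: p(t) = t^2 + t - 30 = (t - 5)(t + 6).
Roots (with multiplicity): -6, 5.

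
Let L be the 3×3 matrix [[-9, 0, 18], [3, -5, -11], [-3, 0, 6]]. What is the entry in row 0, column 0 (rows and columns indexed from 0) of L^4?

Characteristic polynomial: t^3 + 8t^2 + 15t = t(t + 3)(t + 5), so the eigenvalues are -5, -3, 0.
t=0: eigenvector (2, -1, 1).
t=-5: eigenvector (0, 1, 0).
t=-3: eigenvector (3, -1, 1).
P = [[2, 0, 3], [-1, 1, -1], [1, 0, 1]], D = diag(0, -5, -3), P⁻¹ = [[-1, 0, 3], [0, 1, 1], [1, 0, -2]].
L⁴ = P·diag(0, 625, 81)·P⁻¹ = [[243, 0, -486], [-81, 625, 787], [81, 0, -162]].
The requested entry is 243.

243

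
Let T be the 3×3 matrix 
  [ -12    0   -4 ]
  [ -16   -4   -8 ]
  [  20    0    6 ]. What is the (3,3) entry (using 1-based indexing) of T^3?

216

Characteristic polynomial: λ^3 + 10λ^2 + 32λ + 32 = (λ + 2)(λ + 4)^2, so the eigenvalues are -4, -4, -2.
λ=-4: eigenvector (1, 2, -2).
λ=-4: eigenvector (0, 1, 0).
λ=-2: eigenvector (-2, -4, 5).
P = [[1, 0, -2], [2, 1, -4], [-2, 0, 5]], D = diag(-4, -4, -2), P⁻¹ = [[5, 0, 2], [-2, 1, 0], [2, 0, 1]].
T³ = P·diag(-64, -64, -8)·P⁻¹ = [[-288, 0, -112], [-448, -64, -224], [560, 0, 216]].
The requested entry is 216.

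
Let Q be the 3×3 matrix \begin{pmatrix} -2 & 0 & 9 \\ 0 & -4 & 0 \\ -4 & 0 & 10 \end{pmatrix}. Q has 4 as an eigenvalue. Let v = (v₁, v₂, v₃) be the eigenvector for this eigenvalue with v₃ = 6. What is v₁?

9

Q − 4I = [[-6, 0, 9], [0, -8, 0], [-4, 0, 6]].
Solving (Q − 4I)v = 0 gives the eigenspace spanned by (9, 0, 6).
With v₃ = 6, v = (9, 0, 6), so v₁ = 9.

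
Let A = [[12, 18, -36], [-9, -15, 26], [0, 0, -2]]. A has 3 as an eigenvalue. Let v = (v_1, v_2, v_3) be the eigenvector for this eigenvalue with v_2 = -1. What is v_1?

2

A − 3I = [[9, 18, -36], [-9, -18, 26], [0, 0, -5]].
Solving (A − 3I)v = 0 gives the eigenspace spanned by (2, -1, 0).
With v_2 = -1, v = (2, -1, 0), so v_1 = 2.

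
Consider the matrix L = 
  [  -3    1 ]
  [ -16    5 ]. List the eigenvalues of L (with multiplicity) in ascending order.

Characteristic polynomial: p(s) = s^2 - 2s + 1 = (s - 1)^2.
Roots (with multiplicity): 1, 1.

1, 1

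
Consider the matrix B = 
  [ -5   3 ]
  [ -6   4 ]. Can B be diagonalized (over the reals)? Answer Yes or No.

Yes

Characteristic polynomial: p(r) = r^2 + r - 2 = (r - 1)(r + 2).
All 2 eigenvalues are distinct, so B is diagonalizable.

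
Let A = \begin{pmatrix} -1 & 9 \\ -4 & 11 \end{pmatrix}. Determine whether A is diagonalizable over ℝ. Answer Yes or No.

Characteristic polynomial: p(r) = r^2 - 10r + 25 = (r - 5)^2.
r = 5 has algebraic multiplicity 2; rank(A − 5I) = 1, so geometric multiplicity = 1.
Geometric multiplicity < algebraic multiplicity, so A is not diagonalizable.

No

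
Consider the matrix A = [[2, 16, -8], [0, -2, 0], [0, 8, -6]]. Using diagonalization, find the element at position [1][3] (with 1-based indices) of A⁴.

Characteristic polynomial: μ^3 + 6μ^2 - 4μ - 24 = (μ - 2)(μ + 2)(μ + 6), so the eigenvalues are -6, -2, 2.
μ=2: eigenvector (1, 0, 0).
μ=-2: eigenvector (0, 1, 2).
μ=-6: eigenvector (1, 0, 1).
P = [[1, 0, 1], [0, 1, 0], [0, 2, 1]], D = diag(2, -2, -6), P⁻¹ = [[1, 2, -1], [0, 1, 0], [0, -2, 1]].
A⁴ = P·diag(16, 16, 1296)·P⁻¹ = [[16, -2560, 1280], [0, 16, 0], [0, -2560, 1296]].
The requested entry is 1280.

1280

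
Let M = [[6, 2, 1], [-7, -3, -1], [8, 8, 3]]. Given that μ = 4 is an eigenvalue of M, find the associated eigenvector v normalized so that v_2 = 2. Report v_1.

-2

M − 4I = [[2, 2, 1], [-7, -7, -1], [8, 8, -1]].
Solving (M − 4I)v = 0 gives the eigenspace spanned by (-2, 2, 0).
With v_2 = 2, v = (-2, 2, 0), so v_1 = -2.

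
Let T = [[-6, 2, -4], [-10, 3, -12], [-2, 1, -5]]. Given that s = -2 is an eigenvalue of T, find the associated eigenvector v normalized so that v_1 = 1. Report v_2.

2

T + 2I = [[-4, 2, -4], [-10, 5, -12], [-2, 1, -3]].
Solving (T + 2I)v = 0 gives the eigenspace spanned by (1, 2, 0).
With v_1 = 1, v = (1, 2, 0), so v_2 = 2.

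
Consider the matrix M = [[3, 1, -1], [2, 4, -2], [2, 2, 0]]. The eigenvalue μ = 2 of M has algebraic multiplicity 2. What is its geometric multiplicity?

2

M − 2I = [[1, 1, -1], [2, 2, -2], [2, 2, -2]].
This matrix has rank 1, so its null space has dimension 3 − 1 = 2.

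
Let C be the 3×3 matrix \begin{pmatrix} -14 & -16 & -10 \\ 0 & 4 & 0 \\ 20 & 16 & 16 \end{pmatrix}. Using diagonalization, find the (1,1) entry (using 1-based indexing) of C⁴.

-784

Characteristic polynomial: λ^3 - 6λ^2 - 16λ + 96 = (λ - 6)(λ - 4)(λ + 4), so the eigenvalues are -4, 4, 6.
λ=6: eigenvector (-1, 0, 2).
λ=4: eigenvector (-2, 1, 2).
λ=-4: eigenvector (-1, 0, 1).
P = [[-1, -2, -1], [0, 1, 0], [2, 2, 1]], D = diag(6, 4, -4), P⁻¹ = [[1, 0, 1], [0, 1, 0], [-2, -2, -1]].
C⁴ = P·diag(1296, 256, 256)·P⁻¹ = [[-784, 0, -1040], [0, 256, 0], [2080, 0, 2336]].
The requested entry is -784.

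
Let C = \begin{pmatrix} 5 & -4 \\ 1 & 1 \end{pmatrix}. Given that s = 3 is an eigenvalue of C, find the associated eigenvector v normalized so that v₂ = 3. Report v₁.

C − 3I = [[2, -4], [1, -2]].
Solving (C − 3I)v = 0 gives the eigenspace spanned by (6, 3).
With v₂ = 3, v = (6, 3), so v₁ = 6.

6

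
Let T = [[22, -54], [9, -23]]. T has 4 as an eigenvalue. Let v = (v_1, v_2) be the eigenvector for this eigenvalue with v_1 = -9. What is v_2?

T − 4I = [[18, -54], [9, -27]].
Solving (T − 4I)v = 0 gives the eigenspace spanned by (-9, -3).
With v_1 = -9, v = (-9, -3), so v_2 = -3.

-3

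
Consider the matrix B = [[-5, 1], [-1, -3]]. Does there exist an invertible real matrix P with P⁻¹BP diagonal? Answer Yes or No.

Characteristic polynomial: p(λ) = λ^2 + 8λ + 16 = (λ + 4)^2.
λ = -4 has algebraic multiplicity 2; rank(B + 4I) = 1, so geometric multiplicity = 1.
Geometric multiplicity < algebraic multiplicity, so B is not diagonalizable.

No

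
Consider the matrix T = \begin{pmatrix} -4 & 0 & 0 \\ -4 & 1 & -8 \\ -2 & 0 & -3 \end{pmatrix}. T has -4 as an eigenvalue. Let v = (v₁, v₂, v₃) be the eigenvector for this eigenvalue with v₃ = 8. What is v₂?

16

T + 4I = [[0, 0, 0], [-4, 5, -8], [-2, 0, 1]].
Solving (T + 4I)v = 0 gives the eigenspace spanned by (4, 16, 8).
With v₃ = 8, v = (4, 16, 8), so v₂ = 16.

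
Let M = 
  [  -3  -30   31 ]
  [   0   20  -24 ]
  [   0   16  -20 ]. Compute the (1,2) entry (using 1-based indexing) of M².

-14

Characteristic polynomial: t^3 + 3t^2 - 16t - 48 = (t - 4)(t + 3)(t + 4), so the eigenvalues are -4, -3, 4.
t=-3: eigenvector (1, 0, 0).
t=4: eigenvector (-4, 3, 2).
t=-4: eigenvector (-1, 1, 1).
P = [[1, -4, -1], [0, 3, 1], [0, 2, 1]], D = diag(-3, 4, -4), P⁻¹ = [[1, 2, -1], [0, 1, -1], [0, -2, 3]].
M² = P·diag(9, 16, 16)·P⁻¹ = [[9, -14, 7], [0, 16, 0], [0, 0, 16]].
The requested entry is -14.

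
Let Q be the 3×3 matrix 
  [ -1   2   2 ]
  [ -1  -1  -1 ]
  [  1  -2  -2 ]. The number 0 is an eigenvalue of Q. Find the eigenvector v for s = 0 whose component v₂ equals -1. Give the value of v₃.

1

Q = [[-1, 2, 2], [-1, -1, -1], [1, -2, -2]].
Solving (Q)v = 0 gives the eigenspace spanned by (0, -1, 1).
With v₂ = -1, v = (0, -1, 1), so v₃ = 1.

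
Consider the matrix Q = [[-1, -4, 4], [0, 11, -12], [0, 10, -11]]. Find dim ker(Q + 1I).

Q + 1I = [[0, -4, 4], [0, 12, -12], [0, 10, -10]].
This matrix has rank 1, so its null space has dimension 3 − 1 = 2.

2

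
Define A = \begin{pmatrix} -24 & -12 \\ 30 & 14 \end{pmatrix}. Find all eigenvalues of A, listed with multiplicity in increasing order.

Characteristic polynomial: p(s) = s^2 + 10s + 24 = (s + 4)(s + 6).
Roots (with multiplicity): -6, -4.

-6, -4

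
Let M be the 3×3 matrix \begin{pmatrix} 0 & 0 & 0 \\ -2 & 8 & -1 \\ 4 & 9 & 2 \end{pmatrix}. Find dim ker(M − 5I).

M − 5I = [[-5, 0, 0], [-2, 3, -1], [4, 9, -3]].
This matrix has rank 2, so its null space has dimension 3 − 2 = 1.

1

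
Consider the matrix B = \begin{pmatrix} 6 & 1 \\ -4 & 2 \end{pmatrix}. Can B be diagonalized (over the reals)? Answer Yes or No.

No

Characteristic polynomial: p(λ) = λ^2 - 8λ + 16 = (λ - 4)^2.
λ = 4 has algebraic multiplicity 2; rank(B − 4I) = 1, so geometric multiplicity = 1.
Geometric multiplicity < algebraic multiplicity, so B is not diagonalizable.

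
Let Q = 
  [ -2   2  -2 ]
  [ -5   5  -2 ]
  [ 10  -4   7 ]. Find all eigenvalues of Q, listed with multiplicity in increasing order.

Characteristic polynomial: p(s) = s^3 - 10s^2 + 33s - 36 = (s - 4)(s - 3)^2.
Roots (with multiplicity): 3, 3, 4.

3, 3, 4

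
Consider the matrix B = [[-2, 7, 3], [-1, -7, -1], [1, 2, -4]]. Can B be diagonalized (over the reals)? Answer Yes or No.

Characteristic polynomial: p(μ) = μ^3 + 13μ^2 + 56μ + 80 = (μ + 4)^2(μ + 5).
μ = -4 has algebraic multiplicity 2; rank(B + 4I) = 2, so geometric multiplicity = 1.
Geometric multiplicity < algebraic multiplicity, so B is not diagonalizable.

No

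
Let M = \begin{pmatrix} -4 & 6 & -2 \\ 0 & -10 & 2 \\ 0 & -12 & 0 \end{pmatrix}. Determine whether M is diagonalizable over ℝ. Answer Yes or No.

Yes

Characteristic polynomial: p(r) = r^3 + 14r^2 + 64r + 96 = (r + 4)^2(r + 6).
r = -4 has algebraic multiplicity 2; rank(M + 4I) = 1, so geometric multiplicity = 2.
Every eigenvalue has geometric = algebraic multiplicity, so M is diagonalizable.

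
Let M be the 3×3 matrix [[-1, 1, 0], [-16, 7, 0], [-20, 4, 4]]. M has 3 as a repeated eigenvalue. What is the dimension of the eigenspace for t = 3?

M − 3I = [[-4, 1, 0], [-16, 4, 0], [-20, 4, 1]].
This matrix has rank 2, so its null space has dimension 3 − 2 = 1.

1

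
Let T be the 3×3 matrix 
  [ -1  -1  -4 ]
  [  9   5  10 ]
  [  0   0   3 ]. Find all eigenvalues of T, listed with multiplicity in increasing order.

2, 2, 3

Characteristic polynomial: p(μ) = μ^3 - 7μ^2 + 16μ - 12 = (μ - 3)(μ - 2)^2.
Roots (with multiplicity): 2, 2, 3.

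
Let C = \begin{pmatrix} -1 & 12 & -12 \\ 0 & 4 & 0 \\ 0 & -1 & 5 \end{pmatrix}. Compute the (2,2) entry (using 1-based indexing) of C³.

64

Characteristic polynomial: r^3 - 8r^2 + 11r + 20 = (r - 5)(r - 4)(r + 1), so the eigenvalues are -1, 4, 5.
r=-1: eigenvector (1, 0, 0).
r=4: eigenvector (0, 1, 1).
r=5: eigenvector (-2, 0, 1).
P = [[1, 0, -2], [0, 1, 0], [0, 1, 1]], D = diag(-1, 4, 5), P⁻¹ = [[1, -2, 2], [0, 1, 0], [0, -1, 1]].
C³ = P·diag(-1, 64, 125)·P⁻¹ = [[-1, 252, -252], [0, 64, 0], [0, -61, 125]].
The requested entry is 64.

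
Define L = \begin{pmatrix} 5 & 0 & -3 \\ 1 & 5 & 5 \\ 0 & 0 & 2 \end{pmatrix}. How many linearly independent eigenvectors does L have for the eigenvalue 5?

1

L − 5I = [[0, 0, -3], [1, 0, 5], [0, 0, -3]].
This matrix has rank 2, so its null space has dimension 3 − 2 = 1.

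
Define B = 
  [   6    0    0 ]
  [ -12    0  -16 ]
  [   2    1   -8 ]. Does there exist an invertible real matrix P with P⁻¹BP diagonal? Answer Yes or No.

Characteristic polynomial: p(λ) = λ^3 + 2λ^2 - 32λ - 96 = (λ - 6)(λ + 4)^2.
λ = -4 has algebraic multiplicity 2; rank(B + 4I) = 2, so geometric multiplicity = 1.
Geometric multiplicity < algebraic multiplicity, so B is not diagonalizable.

No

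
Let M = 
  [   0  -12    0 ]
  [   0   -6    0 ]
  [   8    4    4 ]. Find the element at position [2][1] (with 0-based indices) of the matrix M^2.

-104

Characteristic polynomial: λ^3 + 2λ^2 - 24λ = λ(λ - 4)(λ + 6), so the eigenvalues are -6, 0, 4.
λ=0: eigenvector (1, 0, -2).
λ=-6: eigenvector (2, 1, -2).
λ=4: eigenvector (0, 0, 1).
P = [[1, 2, 0], [0, 1, 0], [-2, -2, 1]], D = diag(0, -6, 4), P⁻¹ = [[1, -2, 0], [0, 1, 0], [2, -2, 1]].
M² = P·diag(0, 36, 16)·P⁻¹ = [[0, 72, 0], [0, 36, 0], [32, -104, 16]].
The requested entry is -104.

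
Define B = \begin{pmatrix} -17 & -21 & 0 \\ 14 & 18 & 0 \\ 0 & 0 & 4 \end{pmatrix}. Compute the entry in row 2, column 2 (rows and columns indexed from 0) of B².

16

Characteristic polynomial: r^3 - 5r^2 - 8r + 48 = (r - 4)^2(r + 3), so the eigenvalues are -3, 4, 4.
r=-3: eigenvector (3, -2, 0).
r=4: eigenvector (-1, 1, 0).
r=4: eigenvector (0, 0, 1).
P = [[3, -1, 0], [-2, 1, 0], [0, 0, 1]], D = diag(-3, 4, 4), P⁻¹ = [[1, 1, 0], [2, 3, 0], [0, 0, 1]].
B² = P·diag(9, 16, 16)·P⁻¹ = [[-5, -21, 0], [14, 30, 0], [0, 0, 16]].
The requested entry is 16.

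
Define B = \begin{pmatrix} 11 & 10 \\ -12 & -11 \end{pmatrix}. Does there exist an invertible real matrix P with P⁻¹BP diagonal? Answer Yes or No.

Yes

Characteristic polynomial: p(r) = r^2 - 1 = (r - 1)(r + 1).
All 2 eigenvalues are distinct, so B is diagonalizable.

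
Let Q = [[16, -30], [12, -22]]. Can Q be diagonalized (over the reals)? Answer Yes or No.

Yes

Characteristic polynomial: p(r) = r^2 + 6r + 8 = (r + 2)(r + 4).
All 2 eigenvalues are distinct, so Q is diagonalizable.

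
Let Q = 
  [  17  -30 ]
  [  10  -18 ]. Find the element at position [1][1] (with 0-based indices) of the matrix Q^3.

-132

Characteristic polynomial: r^2 + r - 6 = (r - 2)(r + 3), so the eigenvalues are -3, 2.
r=2: eigenvector (2, 1).
r=-3: eigenvector (-3, -2).
P = [[2, -3], [1, -2]], D = diag(2, -3), P⁻¹ = [[2, -3], [1, -2]].
Q³ = P·diag(8, -27)·P⁻¹ = [[113, -210], [70, -132]].
The requested entry is -132.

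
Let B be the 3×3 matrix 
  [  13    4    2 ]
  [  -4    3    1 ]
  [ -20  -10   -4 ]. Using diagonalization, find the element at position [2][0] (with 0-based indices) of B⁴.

-5180

Characteristic polynomial: t^3 - 12t^2 + 41t - 30 = (t - 6)(t - 5)(t - 1), so the eigenvalues are 1, 5, 6.
t=5: eigenvector (1, -2, 0).
t=6: eigenvector (2, -3, -1).
t=1: eigenvector (0, 1, -2).
P = [[1, 2, 0], [-2, -3, 1], [0, -1, -2]], D = diag(5, 6, 1), P⁻¹ = [[-7, -4, -2], [4, 2, 1], [-2, -1, -1]].
B⁴ = P·diag(625, 1296, 1)·P⁻¹ = [[5993, 2684, 1342], [-6804, -2777, -1389], [-5180, -2590, -1294]].
The requested entry is -5180.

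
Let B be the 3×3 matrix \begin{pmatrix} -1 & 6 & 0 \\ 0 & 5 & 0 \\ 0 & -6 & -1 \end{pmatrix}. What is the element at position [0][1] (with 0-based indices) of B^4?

Characteristic polynomial: λ^3 - 3λ^2 - 9λ - 5 = (λ - 5)(λ + 1)^2, so the eigenvalues are -1, -1, 5.
λ=5: eigenvector (1, 1, -1).
λ=-1: eigenvector (-1, 0, 0).
λ=-1: eigenvector (0, 0, 1).
P = [[1, -1, 0], [1, 0, 0], [-1, 0, 1]], D = diag(5, -1, -1), P⁻¹ = [[0, 1, 0], [-1, 1, 0], [0, 1, 1]].
B⁴ = P·diag(625, 1, 1)·P⁻¹ = [[1, 624, 0], [0, 625, 0], [0, -624, 1]].
The requested entry is 624.

624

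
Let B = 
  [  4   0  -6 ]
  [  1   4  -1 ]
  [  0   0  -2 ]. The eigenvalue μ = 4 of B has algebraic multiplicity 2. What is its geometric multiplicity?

B − 4I = [[0, 0, -6], [1, 0, -1], [0, 0, -6]].
This matrix has rank 2, so its null space has dimension 3 − 2 = 1.

1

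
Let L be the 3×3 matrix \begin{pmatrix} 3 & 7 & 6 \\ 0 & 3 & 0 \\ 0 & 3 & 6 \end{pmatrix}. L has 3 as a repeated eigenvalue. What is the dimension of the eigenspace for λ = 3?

1

L − 3I = [[0, 7, 6], [0, 0, 0], [0, 3, 3]].
This matrix has rank 2, so its null space has dimension 3 − 2 = 1.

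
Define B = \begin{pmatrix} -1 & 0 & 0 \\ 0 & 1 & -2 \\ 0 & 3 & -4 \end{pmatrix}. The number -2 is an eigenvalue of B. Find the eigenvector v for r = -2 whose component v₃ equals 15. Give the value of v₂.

B + 2I = [[1, 0, 0], [0, 3, -2], [0, 3, -2]].
Solving (B + 2I)v = 0 gives the eigenspace spanned by (0, 10, 15).
With v₃ = 15, v = (0, 10, 15), so v₂ = 10.

10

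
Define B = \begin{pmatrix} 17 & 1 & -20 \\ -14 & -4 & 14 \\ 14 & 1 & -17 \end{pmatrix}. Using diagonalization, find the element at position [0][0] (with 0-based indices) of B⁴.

Characteristic polynomial: s^3 + 4s^2 - 9s - 36 = (s - 3)(s + 3)(s + 4), so the eigenvalues are -4, -3, 3.
s=3: eigenvector (3, -2, 2).
s=-4: eigenvector (-1, 1, -1).
s=-3: eigenvector (1, 0, 1).
P = [[3, -1, 1], [-2, 1, 0], [2, -1, 1]], D = diag(3, -4, -3), P⁻¹ = [[1, 0, -1], [2, 1, -2], [0, 1, 1]].
B⁴ = P·diag(81, 256, 81)·P⁻¹ = [[-269, -175, 350], [350, 256, -350], [-350, -175, 431]].
The requested entry is -269.

-269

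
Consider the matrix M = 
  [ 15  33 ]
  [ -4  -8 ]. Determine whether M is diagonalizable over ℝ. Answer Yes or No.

Yes

Characteristic polynomial: p(r) = r^2 - 7r + 12 = (r - 4)(r - 3).
All 2 eigenvalues are distinct, so M is diagonalizable.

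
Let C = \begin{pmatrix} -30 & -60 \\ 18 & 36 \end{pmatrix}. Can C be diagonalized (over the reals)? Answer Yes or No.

Characteristic polynomial: p(s) = s^2 - 6s = s(s - 6).
All 2 eigenvalues are distinct, so C is diagonalizable.

Yes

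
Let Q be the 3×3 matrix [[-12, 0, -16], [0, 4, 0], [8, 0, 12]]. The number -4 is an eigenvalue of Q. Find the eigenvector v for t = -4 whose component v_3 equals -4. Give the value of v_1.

Q + 4I = [[-8, 0, -16], [0, 8, 0], [8, 0, 16]].
Solving (Q + 4I)v = 0 gives the eigenspace spanned by (8, 0, -4).
With v_3 = -4, v = (8, 0, -4), so v_1 = 8.

8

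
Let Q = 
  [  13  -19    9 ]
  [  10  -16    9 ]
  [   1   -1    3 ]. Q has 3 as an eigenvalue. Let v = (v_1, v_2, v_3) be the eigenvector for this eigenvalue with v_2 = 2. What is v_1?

2

Q − 3I = [[10, -19, 9], [10, -19, 9], [1, -1, 0]].
Solving (Q − 3I)v = 0 gives the eigenspace spanned by (2, 2, 2).
With v_2 = 2, v = (2, 2, 2), so v_1 = 2.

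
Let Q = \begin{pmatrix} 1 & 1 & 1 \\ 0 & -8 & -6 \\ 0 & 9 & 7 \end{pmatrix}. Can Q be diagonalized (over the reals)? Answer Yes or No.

No

Characteristic polynomial: p(μ) = μ^3 - 3μ + 2 = (μ - 1)^2(μ + 2).
μ = 1 has algebraic multiplicity 2; rank(Q − 1I) = 2, so geometric multiplicity = 1.
Geometric multiplicity < algebraic multiplicity, so Q is not diagonalizable.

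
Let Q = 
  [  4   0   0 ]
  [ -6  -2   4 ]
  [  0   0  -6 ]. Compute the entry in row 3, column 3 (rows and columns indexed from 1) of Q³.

Characteristic polynomial: r^3 + 4r^2 - 20r - 48 = (r - 4)(r + 2)(r + 6), so the eigenvalues are -6, -2, 4.
r=4: eigenvector (1, -1, 0).
r=-6: eigenvector (0, -1, 1).
r=-2: eigenvector (0, 1, 0).
P = [[1, 0, 0], [-1, -1, 1], [0, 1, 0]], D = diag(4, -6, -2), P⁻¹ = [[1, 0, 0], [0, 0, 1], [1, 1, 1]].
Q³ = P·diag(64, -216, -8)·P⁻¹ = [[64, 0, 0], [-72, -8, 208], [0, 0, -216]].
The requested entry is -216.

-216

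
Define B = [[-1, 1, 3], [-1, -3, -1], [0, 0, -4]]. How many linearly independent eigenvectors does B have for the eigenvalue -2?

1

B + 2I = [[1, 1, 3], [-1, -1, -1], [0, 0, -2]].
This matrix has rank 2, so its null space has dimension 3 − 2 = 1.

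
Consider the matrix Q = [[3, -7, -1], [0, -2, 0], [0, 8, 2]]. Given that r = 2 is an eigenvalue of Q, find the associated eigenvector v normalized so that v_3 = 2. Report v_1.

2

Q − 2I = [[1, -7, -1], [0, -4, 0], [0, 8, 0]].
Solving (Q − 2I)v = 0 gives the eigenspace spanned by (2, 0, 2).
With v_3 = 2, v = (2, 0, 2), so v_1 = 2.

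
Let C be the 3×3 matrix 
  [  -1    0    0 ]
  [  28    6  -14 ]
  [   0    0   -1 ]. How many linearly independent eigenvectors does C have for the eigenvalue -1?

C + 1I = [[0, 0, 0], [28, 7, -14], [0, 0, 0]].
This matrix has rank 1, so its null space has dimension 3 − 1 = 2.

2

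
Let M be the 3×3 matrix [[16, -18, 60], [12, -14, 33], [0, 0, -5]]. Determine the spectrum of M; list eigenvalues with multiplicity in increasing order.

-5, -2, 4

Characteristic polynomial: p(s) = s^3 + 3s^2 - 18s - 40 = (s - 4)(s + 2)(s + 5).
Roots (with multiplicity): -5, -2, 4.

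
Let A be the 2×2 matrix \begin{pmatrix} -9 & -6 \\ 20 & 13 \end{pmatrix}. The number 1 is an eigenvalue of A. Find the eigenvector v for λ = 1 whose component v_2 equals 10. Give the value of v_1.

A − 1I = [[-10, -6], [20, 12]].
Solving (A − 1I)v = 0 gives the eigenspace spanned by (-6, 10).
With v_2 = 10, v = (-6, 10), so v_1 = -6.

-6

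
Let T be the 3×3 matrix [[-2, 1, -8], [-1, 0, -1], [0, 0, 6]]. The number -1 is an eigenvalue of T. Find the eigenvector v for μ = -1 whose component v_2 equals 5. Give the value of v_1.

T + 1I = [[-1, 1, -8], [-1, 1, -1], [0, 0, 7]].
Solving (T + 1I)v = 0 gives the eigenspace spanned by (5, 5, 0).
With v_2 = 5, v = (5, 5, 0), so v_1 = 5.

5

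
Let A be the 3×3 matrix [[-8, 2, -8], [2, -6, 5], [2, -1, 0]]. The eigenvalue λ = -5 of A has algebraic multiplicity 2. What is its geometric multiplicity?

1

A + 5I = [[-3, 2, -8], [2, -1, 5], [2, -1, 5]].
This matrix has rank 2, so its null space has dimension 3 − 2 = 1.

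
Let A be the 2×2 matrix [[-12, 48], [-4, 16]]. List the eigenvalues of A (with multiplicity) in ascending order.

0, 4

Characteristic polynomial: p(λ) = λ^2 - 4λ = λ(λ - 4).
Roots (with multiplicity): 0, 4.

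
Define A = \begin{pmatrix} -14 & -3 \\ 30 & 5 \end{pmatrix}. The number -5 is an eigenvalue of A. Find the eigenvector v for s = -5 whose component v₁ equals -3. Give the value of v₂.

9

A + 5I = [[-9, -3], [30, 10]].
Solving (A + 5I)v = 0 gives the eigenspace spanned by (-3, 9).
With v₁ = -3, v = (-3, 9), so v₂ = 9.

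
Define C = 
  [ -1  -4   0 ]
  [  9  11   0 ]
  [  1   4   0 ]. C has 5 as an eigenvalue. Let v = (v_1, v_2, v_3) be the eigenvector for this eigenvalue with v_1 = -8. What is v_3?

8

C − 5I = [[-6, -4, 0], [9, 6, 0], [1, 4, -5]].
Solving (C − 5I)v = 0 gives the eigenspace spanned by (-8, 12, 8).
With v_1 = -8, v = (-8, 12, 8), so v_3 = 8.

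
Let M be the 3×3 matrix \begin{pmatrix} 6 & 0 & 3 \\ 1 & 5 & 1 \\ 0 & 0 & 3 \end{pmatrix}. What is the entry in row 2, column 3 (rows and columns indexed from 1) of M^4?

Characteristic polynomial: s^3 - 14s^2 + 63s - 90 = (s - 6)(s - 5)(s - 3), so the eigenvalues are 3, 5, 6.
s=6: eigenvector (1, 1, 0).
s=5: eigenvector (0, 1, 0).
s=3: eigenvector (-1, 0, 1).
P = [[1, 0, -1], [1, 1, 0], [0, 0, 1]], D = diag(6, 5, 3), P⁻¹ = [[1, 0, 1], [-1, 1, -1], [0, 0, 1]].
M⁴ = P·diag(1296, 625, 81)·P⁻¹ = [[1296, 0, 1215], [671, 625, 671], [0, 0, 81]].
The requested entry is 671.

671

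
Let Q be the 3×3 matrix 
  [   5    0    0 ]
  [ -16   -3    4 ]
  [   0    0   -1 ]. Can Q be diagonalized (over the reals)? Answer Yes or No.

Characteristic polynomial: p(λ) = λ^3 - λ^2 - 17λ - 15 = (λ - 5)(λ + 1)(λ + 3).
All 3 eigenvalues are distinct, so Q is diagonalizable.

Yes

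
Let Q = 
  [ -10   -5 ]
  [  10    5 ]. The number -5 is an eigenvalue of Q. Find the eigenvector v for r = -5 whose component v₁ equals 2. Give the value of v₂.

Q + 5I = [[-5, -5], [10, 10]].
Solving (Q + 5I)v = 0 gives the eigenspace spanned by (2, -2).
With v₁ = 2, v = (2, -2), so v₂ = -2.

-2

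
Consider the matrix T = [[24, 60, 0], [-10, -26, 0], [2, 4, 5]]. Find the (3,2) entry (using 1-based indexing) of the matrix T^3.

Characteristic polynomial: s^3 - 3s^2 - 34s + 120 = (s - 5)(s - 4)(s + 6), so the eigenvalues are -6, 4, 5.
s=-6: eigenvector (-2, 1, 0).
s=4: eigenvector (3, -1, -2).
s=5: eigenvector (0, 0, 1).
P = [[-2, 3, 0], [1, -1, 0], [0, -2, 1]], D = diag(-6, 4, 5), P⁻¹ = [[1, 3, 0], [1, 2, 0], [2, 4, 1]].
T³ = P·diag(-216, 64, 125)·P⁻¹ = [[624, 1680, 0], [-280, -776, 0], [122, 244, 125]].
The requested entry is 244.

244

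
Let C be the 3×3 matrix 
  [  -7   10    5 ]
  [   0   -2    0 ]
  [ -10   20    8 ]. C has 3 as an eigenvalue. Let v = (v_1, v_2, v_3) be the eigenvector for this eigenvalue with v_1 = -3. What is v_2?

0

C − 3I = [[-10, 10, 5], [0, -5, 0], [-10, 20, 5]].
Solving (C − 3I)v = 0 gives the eigenspace spanned by (-3, 0, -6).
With v_1 = -3, v = (-3, 0, -6), so v_2 = 0.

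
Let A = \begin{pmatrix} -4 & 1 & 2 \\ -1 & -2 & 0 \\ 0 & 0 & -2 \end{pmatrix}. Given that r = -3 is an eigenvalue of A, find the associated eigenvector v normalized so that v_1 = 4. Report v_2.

A + 3I = [[-1, 1, 2], [-1, 1, 0], [0, 0, 1]].
Solving (A + 3I)v = 0 gives the eigenspace spanned by (4, 4, 0).
With v_1 = 4, v = (4, 4, 0), so v_2 = 4.

4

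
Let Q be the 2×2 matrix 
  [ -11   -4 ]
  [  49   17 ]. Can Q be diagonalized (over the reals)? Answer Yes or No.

Characteristic polynomial: p(s) = s^2 - 6s + 9 = (s - 3)^2.
s = 3 has algebraic multiplicity 2; rank(Q − 3I) = 1, so geometric multiplicity = 1.
Geometric multiplicity < algebraic multiplicity, so Q is not diagonalizable.

No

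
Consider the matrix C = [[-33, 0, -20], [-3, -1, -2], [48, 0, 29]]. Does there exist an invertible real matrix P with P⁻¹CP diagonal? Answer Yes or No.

Characteristic polynomial: p(s) = s^3 + 5s^2 + 7s + 3 = (s + 1)^2(s + 3).
s = -1 has algebraic multiplicity 2; rank(C + 1I) = 2, so geometric multiplicity = 1.
Geometric multiplicity < algebraic multiplicity, so C is not diagonalizable.

No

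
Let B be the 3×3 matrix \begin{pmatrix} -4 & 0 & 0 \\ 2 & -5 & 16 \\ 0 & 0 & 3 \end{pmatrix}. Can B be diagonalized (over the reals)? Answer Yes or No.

Characteristic polynomial: p(t) = t^3 + 6t^2 - 7t - 60 = (t - 3)(t + 4)(t + 5).
All 3 eigenvalues are distinct, so B is diagonalizable.

Yes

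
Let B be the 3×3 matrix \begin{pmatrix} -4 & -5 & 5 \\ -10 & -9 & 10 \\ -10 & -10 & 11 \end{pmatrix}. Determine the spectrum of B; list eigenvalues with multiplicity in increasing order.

Characteristic polynomial: p(t) = t^3 + 2t^2 - 7t + 4 = (t - 1)^2(t + 4).
Roots (with multiplicity): -4, 1, 1.

-4, 1, 1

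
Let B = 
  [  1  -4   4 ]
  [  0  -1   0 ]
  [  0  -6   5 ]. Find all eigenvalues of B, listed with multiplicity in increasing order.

-1, 1, 5

Characteristic polynomial: p(s) = s^3 - 5s^2 - s + 5 = (s - 5)(s - 1)(s + 1).
Roots (with multiplicity): -1, 1, 5.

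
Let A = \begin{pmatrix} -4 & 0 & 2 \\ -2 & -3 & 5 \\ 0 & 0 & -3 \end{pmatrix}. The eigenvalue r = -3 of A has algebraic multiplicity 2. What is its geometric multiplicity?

A + 3I = [[-1, 0, 2], [-2, 0, 5], [0, 0, 0]].
This matrix has rank 2, so its null space has dimension 3 − 2 = 1.

1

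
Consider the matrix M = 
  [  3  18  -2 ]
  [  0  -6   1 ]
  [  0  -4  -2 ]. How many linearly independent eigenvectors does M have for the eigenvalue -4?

M + 4I = [[7, 18, -2], [0, -2, 1], [0, -4, 2]].
This matrix has rank 2, so its null space has dimension 3 − 2 = 1.

1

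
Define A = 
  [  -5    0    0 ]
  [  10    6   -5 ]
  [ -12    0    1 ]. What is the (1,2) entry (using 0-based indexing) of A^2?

Characteristic polynomial: t^3 - 2t^2 - 29t + 30 = (t - 6)(t - 1)(t + 5), so the eigenvalues are -5, 1, 6.
t=6: eigenvector (0, 1, 0).
t=-5: eigenvector (1, 0, 2).
t=1: eigenvector (0, 1, 1).
P = [[0, 1, 0], [1, 0, 1], [0, 2, 1]], D = diag(6, -5, 1), P⁻¹ = [[2, 1, -1], [1, 0, 0], [-2, 0, 1]].
A² = P·diag(36, 25, 1)·P⁻¹ = [[25, 0, 0], [70, 36, -35], [48, 0, 1]].
The requested entry is -35.

-35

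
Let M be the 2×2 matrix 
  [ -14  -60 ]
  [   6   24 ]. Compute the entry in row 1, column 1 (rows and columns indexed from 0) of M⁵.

68544

Characteristic polynomial: t^2 - 10t + 24 = (t - 6)(t - 4), so the eigenvalues are 4, 6.
t=6: eigenvector (-3, 1).
t=4: eigenvector (10, -3).
P = [[-3, 10], [1, -3]], D = diag(6, 4), P⁻¹ = [[3, 10], [1, 3]].
M⁵ = P·diag(7776, 1024)·P⁻¹ = [[-59744, -202560], [20256, 68544]].
The requested entry is 68544.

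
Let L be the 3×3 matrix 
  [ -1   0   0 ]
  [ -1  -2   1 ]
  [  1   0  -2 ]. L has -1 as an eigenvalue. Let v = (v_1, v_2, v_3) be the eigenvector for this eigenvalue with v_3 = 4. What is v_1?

L + 1I = [[0, 0, 0], [-1, -1, 1], [1, 0, -1]].
Solving (L + 1I)v = 0 gives the eigenspace spanned by (4, 0, 4).
With v_3 = 4, v = (4, 0, 4), so v_1 = 4.

4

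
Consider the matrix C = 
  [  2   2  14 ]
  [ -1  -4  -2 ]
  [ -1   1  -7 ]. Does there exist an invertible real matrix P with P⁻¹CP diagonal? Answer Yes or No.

Characteristic polynomial: p(t) = t^3 + 9t^2 + 24t + 20 = (t + 2)^2(t + 5).
t = -2 has algebraic multiplicity 2; rank(C + 2I) = 2, so geometric multiplicity = 1.
Geometric multiplicity < algebraic multiplicity, so C is not diagonalizable.

No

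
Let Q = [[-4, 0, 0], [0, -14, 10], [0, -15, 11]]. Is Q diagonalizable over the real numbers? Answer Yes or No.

Characteristic polynomial: p(μ) = μ^3 + 7μ^2 + 8μ - 16 = (μ - 1)(μ + 4)^2.
μ = -4 has algebraic multiplicity 2; rank(Q + 4I) = 1, so geometric multiplicity = 2.
Every eigenvalue has geometric = algebraic multiplicity, so Q is diagonalizable.

Yes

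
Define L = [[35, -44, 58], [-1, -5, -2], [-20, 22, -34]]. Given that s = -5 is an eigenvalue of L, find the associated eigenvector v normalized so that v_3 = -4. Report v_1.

L + 5I = [[40, -44, 58], [-1, 0, -2], [-20, 22, -29]].
Solving (L + 5I)v = 0 gives the eigenspace spanned by (8, 2, -4).
With v_3 = -4, v = (8, 2, -4), so v_1 = 8.

8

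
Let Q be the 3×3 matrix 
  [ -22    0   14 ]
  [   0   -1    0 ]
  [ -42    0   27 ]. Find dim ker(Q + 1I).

2

Q + 1I = [[-21, 0, 14], [0, 0, 0], [-42, 0, 28]].
This matrix has rank 1, so its null space has dimension 3 − 1 = 2.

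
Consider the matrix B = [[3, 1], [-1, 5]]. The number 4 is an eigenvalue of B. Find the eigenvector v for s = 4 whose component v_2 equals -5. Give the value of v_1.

-5

B − 4I = [[-1, 1], [-1, 1]].
Solving (B − 4I)v = 0 gives the eigenspace spanned by (-5, -5).
With v_2 = -5, v = (-5, -5), so v_1 = -5.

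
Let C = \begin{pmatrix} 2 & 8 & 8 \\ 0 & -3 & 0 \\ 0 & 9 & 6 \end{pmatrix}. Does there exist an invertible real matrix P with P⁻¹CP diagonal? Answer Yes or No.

Characteristic polynomial: p(t) = t^3 - 5t^2 - 12t + 36 = (t - 6)(t - 2)(t + 3).
All 3 eigenvalues are distinct, so C is diagonalizable.

Yes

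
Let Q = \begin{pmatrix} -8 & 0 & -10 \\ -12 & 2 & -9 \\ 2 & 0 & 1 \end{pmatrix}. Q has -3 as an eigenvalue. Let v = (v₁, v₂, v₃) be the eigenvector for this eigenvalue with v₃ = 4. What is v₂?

Q + 3I = [[-5, 0, -10], [-12, 5, -9], [2, 0, 4]].
Solving (Q + 3I)v = 0 gives the eigenspace spanned by (-8, -12, 4).
With v₃ = 4, v = (-8, -12, 4), so v₂ = -12.

-12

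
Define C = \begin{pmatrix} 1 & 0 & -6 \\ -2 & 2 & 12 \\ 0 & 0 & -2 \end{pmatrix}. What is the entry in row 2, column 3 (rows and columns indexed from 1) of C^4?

60

Characteristic polynomial: t^3 - t^2 - 4t + 4 = (t - 2)(t - 1)(t + 2), so the eigenvalues are -2, 1, 2.
t=1: eigenvector (1, 2, 0).
t=2: eigenvector (0, 1, 0).
t=-2: eigenvector (2, -2, 1).
P = [[1, 0, 2], [2, 1, -2], [0, 0, 1]], D = diag(1, 2, -2), P⁻¹ = [[1, 0, -2], [-2, 1, 6], [0, 0, 1]].
C⁴ = P·diag(1, 16, 16)·P⁻¹ = [[1, 0, 30], [-30, 16, 60], [0, 0, 16]].
The requested entry is 60.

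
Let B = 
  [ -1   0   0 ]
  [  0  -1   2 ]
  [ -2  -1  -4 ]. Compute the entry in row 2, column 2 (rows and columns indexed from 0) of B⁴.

Characteristic polynomial: λ^3 + 6λ^2 + 11λ + 6 = (λ + 1)(λ + 2)(λ + 3), so the eigenvalues are -3, -2, -1.
λ=-1: eigenvector (1, -2, 0).
λ=-3: eigenvector (0, -1, 1).
λ=-2: eigenvector (0, -2, 1).
P = [[1, 0, 0], [-2, -1, -2], [0, 1, 1]], D = diag(-1, -3, -2), P⁻¹ = [[1, 0, 0], [2, 1, 2], [-2, -1, -1]].
B⁴ = P·diag(1, 81, 16)·P⁻¹ = [[1, 0, 0], [-100, -49, -130], [130, 65, 146]].
The requested entry is 146.

146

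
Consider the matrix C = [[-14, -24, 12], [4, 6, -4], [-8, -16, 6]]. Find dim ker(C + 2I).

C + 2I = [[-12, -24, 12], [4, 8, -4], [-8, -16, 8]].
This matrix has rank 1, so its null space has dimension 3 − 1 = 2.

2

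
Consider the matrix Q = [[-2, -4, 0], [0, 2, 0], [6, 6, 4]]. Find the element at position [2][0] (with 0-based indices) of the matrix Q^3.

72

Characteristic polynomial: μ^3 - 4μ^2 - 4μ + 16 = (μ - 4)(μ - 2)(μ + 2), so the eigenvalues are -2, 2, 4.
μ=-2: eigenvector (1, 0, -1).
μ=2: eigenvector (-1, 1, 0).
μ=4: eigenvector (0, 0, 1).
P = [[1, -1, 0], [0, 1, 0], [-1, 0, 1]], D = diag(-2, 2, 4), P⁻¹ = [[1, 1, 0], [0, 1, 0], [1, 1, 1]].
Q³ = P·diag(-8, 8, 64)·P⁻¹ = [[-8, -16, 0], [0, 8, 0], [72, 72, 64]].
The requested entry is 72.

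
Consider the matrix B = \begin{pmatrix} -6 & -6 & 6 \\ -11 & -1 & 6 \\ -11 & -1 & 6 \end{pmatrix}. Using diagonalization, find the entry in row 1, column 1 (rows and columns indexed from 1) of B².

Characteristic polynomial: s^3 + s^2 - 30s = s(s - 5)(s + 6), so the eigenvalues are -6, 0, 5.
s=-6: eigenvector (1, 1, 1).
s=0: eigenvector (1, 1, 2).
s=5: eigenvector (0, 1, 1).
P = [[1, 1, 0], [1, 1, 1], [1, 2, 1]], D = diag(-6, 0, 5), P⁻¹ = [[1, 1, -1], [0, -1, 1], [-1, 1, 0]].
B² = P·diag(36, 0, 25)·P⁻¹ = [[36, 36, -36], [11, 61, -36], [11, 61, -36]].
The requested entry is 36.

36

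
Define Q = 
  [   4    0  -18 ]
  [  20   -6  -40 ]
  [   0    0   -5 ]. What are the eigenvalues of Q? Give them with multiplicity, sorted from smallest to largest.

-6, -5, 4

Characteristic polynomial: p(t) = t^3 + 7t^2 - 14t - 120 = (t - 4)(t + 5)(t + 6).
Roots (with multiplicity): -6, -5, 4.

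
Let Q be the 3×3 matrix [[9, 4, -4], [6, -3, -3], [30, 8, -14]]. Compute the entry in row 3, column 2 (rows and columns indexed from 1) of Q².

Characteristic polynomial: t^3 + 8t^2 + 9t - 18 = (t - 1)(t + 3)(t + 6), so the eigenvalues are -6, -3, 1.
t=1: eigenvector (1, 0, 2).
t=-3: eigenvector (-1, 1, -2).
t=-6: eigenvector (0, 1, 1).
P = [[1, -1, 0], [0, 1, 1], [2, -2, 1]], D = diag(1, -3, -6), P⁻¹ = [[3, 1, -1], [2, 1, -1], [-2, 0, 1]].
Q² = P·diag(1, 9, 36)·P⁻¹ = [[-15, -8, 8], [-54, 9, 27], [-102, -16, 52]].
The requested entry is -16.

-16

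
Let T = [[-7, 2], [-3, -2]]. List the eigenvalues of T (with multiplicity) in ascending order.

Characteristic polynomial: p(r) = r^2 + 9r + 20 = (r + 4)(r + 5).
Roots (with multiplicity): -5, -4.

-5, -4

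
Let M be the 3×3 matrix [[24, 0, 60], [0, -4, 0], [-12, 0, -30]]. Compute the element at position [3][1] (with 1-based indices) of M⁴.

Characteristic polynomial: t^3 + 10t^2 + 24t = t(t + 4)(t + 6), so the eigenvalues are -6, -4, 0.
t=-6: eigenvector (-2, 0, 1).
t=-4: eigenvector (0, 1, 0).
t=0: eigenvector (5, 0, -2).
P = [[-2, 0, 5], [0, 1, 0], [1, 0, -2]], D = diag(-6, -4, 0), P⁻¹ = [[2, 0, 5], [0, 1, 0], [1, 0, 2]].
M⁴ = P·diag(1296, 256, 0)·P⁻¹ = [[-5184, 0, -12960], [0, 256, 0], [2592, 0, 6480]].
The requested entry is 2592.

2592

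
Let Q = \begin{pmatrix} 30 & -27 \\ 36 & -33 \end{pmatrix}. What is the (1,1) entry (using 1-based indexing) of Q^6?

Characteristic polynomial: s^2 + 3s - 18 = (s - 3)(s + 6), so the eigenvalues are -6, 3.
s=3: eigenvector (1, 1).
s=-6: eigenvector (3, 4).
P = [[1, 3], [1, 4]], D = diag(3, -6), P⁻¹ = [[4, -3], [-1, 1]].
Q⁶ = P·diag(729, 46656)·P⁻¹ = [[-137052, 137781], [-183708, 184437]].
The requested entry is -137052.

-137052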